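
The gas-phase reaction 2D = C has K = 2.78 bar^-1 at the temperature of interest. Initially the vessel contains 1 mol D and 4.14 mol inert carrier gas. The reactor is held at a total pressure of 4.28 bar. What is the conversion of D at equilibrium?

X = 0.640

Take 1 mol D as basis and let X be its fractional conversion, so ξ = 0.5X.
Species balance: n_D = 1 − X; n_C = 0.5X; n_I = 4.14 (inert).
n_T = Σnᵢ = 5.14 − 0.5X.
y_i = n_i/n_T, p_i = y_i·P. K = p_C / (p_D^2).
This yields a degree-2 equation in X; solving on (0,1), X = 0.640.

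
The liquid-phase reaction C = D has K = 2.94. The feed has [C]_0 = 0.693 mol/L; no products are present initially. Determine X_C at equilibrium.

Let X = conversion of C; extent ξ = 0.693·X mol/L.
Concentrations: [C] = 0.693 − 0.693X; [D] = 0.693X.
K = [D] / ([C]).
This equals 2.94 at X = 0.746 (the root in 0 < X < 1).

X = 0.746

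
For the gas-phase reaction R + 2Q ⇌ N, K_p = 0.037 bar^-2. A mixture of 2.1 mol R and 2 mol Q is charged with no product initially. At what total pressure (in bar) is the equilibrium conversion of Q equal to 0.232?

Take 2 mol Q as basis and let X be its fractional conversion, so ξ = X.
Species balance: n_R = 2.1 − X; n_Q = 2 − 2X; n_N = X.
n_T = Σnᵢ = 4.1 − 2X.
K_p = p_N / (p_R p_Q^2) with p_i = (n_i/n_T)·P.
At X = 0.232: the mole-fraction product g(X) = Π y_i^ν_i = 0.6959. Since K_p = g(X)·P^{-2}, P = (g/K_p)^(1/2) = (0.6959/0.037)^(1/2) = 4.34 bar.

P = 4.34 bar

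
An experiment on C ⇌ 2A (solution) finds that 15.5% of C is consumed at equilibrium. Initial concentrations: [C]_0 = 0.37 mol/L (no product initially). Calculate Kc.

Let X = conversion of C.
Concentrations: [C] = 0.37 − 0.37X; [A] = 0.74X.
At X = 0.155: [C] = 0.313, [A] = 0.115.
Kc = [A]^2 / ([C]) = 0.0421 mol/L.

Kc = 0.0421 mol/L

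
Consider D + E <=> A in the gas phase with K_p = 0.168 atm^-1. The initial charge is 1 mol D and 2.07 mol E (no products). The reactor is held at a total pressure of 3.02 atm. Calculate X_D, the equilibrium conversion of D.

Take 1 mol D as basis and let X be its fractional conversion, so ξ = X.
Moles: n_D = 1 − X; n_E = 2.07 − X; n_A = X.
Total moles n_T = 3.07 − X.
Mole fractions y_i = n_i/n_T; K_p = p_A / (p_D p_E) with p_i = y_i·P.
Setting this equal to 0.168 atm^-1 and taking the physical root (0 < X < 1) gives X = 0.247.

X = 0.247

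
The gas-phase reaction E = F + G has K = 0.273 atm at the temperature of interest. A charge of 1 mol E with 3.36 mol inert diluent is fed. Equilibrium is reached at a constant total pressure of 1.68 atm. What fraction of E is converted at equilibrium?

Let X = conversion of E (basis 1 mol E); extent of reaction ξ = X.
Species balance: n_E = 1 − X; n_F = X; n_G = X; n_I = 3.36 (inert).
Summing: n_T = 4.36 + X.
y_i = n_i/n_T, p_i = y_i·P. K = p_F p_G / (p_E).
Equating to 0.273 atm and solving on 0 < X < 1: X = 0.580.

X = 0.580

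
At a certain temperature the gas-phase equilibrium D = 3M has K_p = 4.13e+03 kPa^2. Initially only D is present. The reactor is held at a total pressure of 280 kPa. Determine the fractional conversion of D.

X = 0.140

Let X = conversion of D (basis 1 mol D); extent of reaction ξ = X.
Mole table: n_D = 1 − X; n_M = 3X.
n_T = Σnᵢ = 1 + 2X.
With p_i = (n_i/n_T)P, K_p = p_M^3 / (p_D).
This yields a degree-3 equation in X; solving on (0,1), X = 0.140.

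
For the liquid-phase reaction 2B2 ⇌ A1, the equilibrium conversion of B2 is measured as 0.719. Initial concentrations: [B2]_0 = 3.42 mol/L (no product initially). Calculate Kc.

Let X = conversion of B2.
Concentrations: [B2] = 3.42 − 3.42X; [A1] = 1.71X.
At X = 0.719: [B2] = 0.961, [A1] = 1.23.
Kc = [A1] / ([B2]^2) = 1.33 L/mol.

Kc = 1.33 L/mol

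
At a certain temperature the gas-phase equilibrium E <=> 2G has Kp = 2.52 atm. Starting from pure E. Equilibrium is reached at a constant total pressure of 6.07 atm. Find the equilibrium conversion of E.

Basis: 1 mol E initially; let X = conversion of E. Extent ξ = X.
Mole table: n_E = 1 − X; n_G = 2X.
Total moles n_T = 1 + X.
With p_i = (n_i/n_T)P, Kp = p_G^2 / (p_E).
Substituting and setting equal to 2.52 atm gives a polynomial in X; the root in (0,1) is X = 0.307.

X = 0.307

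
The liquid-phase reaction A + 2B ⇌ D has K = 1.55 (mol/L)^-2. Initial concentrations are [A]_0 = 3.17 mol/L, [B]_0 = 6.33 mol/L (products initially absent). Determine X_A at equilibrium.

Let X = conversion of A; extent ξ = 3.17·X mol/L.
Concentrations: [A] = 3.17 − 3.17X; [B] = 6.33 − 6.34X; [D] = 3.17X.
K = [D] / ([A] [B]^2).
This equals 1.55 at X = 0.768 (the root in 0 < X < 1).

X = 0.768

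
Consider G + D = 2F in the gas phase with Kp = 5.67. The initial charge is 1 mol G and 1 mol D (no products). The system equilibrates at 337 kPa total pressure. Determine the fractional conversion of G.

X = 0.544

Let X = conversion of G (basis 1 mol G); extent of reaction ξ = X.
Mole table: n_G = 1 − X; n_D = 1 − X; n_F = 2X.
Since Δν = 0, n_T = 2 throughout.
With p_i = (n_i/n_T)P, Kp = p_F^2 / (p_G p_D).
Equating to 5.67 and solving on 0 < X < 1: X = 0.544.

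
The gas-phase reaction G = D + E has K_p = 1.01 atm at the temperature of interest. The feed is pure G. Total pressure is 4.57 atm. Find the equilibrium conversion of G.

Basis: 1 mol G initially; let X = conversion of G. Extent ξ = X.
Species balance: n_G = 1 − X; n_D = X; n_E = X.
Summing: n_T = 1 + X.
Mole fractions y_i = n_i/n_T; K_p = p_D p_E / (p_G) with p_i = y_i·P.
Equating to 1.01 atm and solving on 0 < X < 1: X = 0.425.

X = 0.425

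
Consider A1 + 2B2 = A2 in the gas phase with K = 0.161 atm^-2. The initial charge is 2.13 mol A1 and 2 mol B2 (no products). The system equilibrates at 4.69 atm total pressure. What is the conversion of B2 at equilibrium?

Take 2 mol B2 as basis and let X be its fractional conversion, so ξ = X.
Species balance: n_A1 = 2.13 − X; n_B2 = 2 − 2X; n_A2 = X.
Total moles n_T = 4.13 − 2X.
y_i = n_i/n_T, p_i = y_i·P. K = p_A2 / (p_A1 p_B2^2).
Setting this equal to 0.161 atm^-2 and taking the physical root (0 < X < 1) gives X = 0.530.

X = 0.530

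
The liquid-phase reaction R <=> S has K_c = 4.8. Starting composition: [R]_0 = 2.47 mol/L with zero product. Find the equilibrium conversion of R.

Let X = conversion of R; extent ξ = 2.47·X mol/L.
Concentrations: [R] = 2.47 − 2.47X; [S] = 2.47X.
K_c = [S] / ([R]).
Solving K_c = 4.8 for X ∈ (0,1): X = 0.828.

X = 0.828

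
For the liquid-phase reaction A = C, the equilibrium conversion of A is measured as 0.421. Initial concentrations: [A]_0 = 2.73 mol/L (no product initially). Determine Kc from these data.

Kc = 0.727

Let X = conversion of A.
Concentrations: [A] = 2.73 − 2.73X; [C] = 2.73X.
At X = 0.421: [A] = 1.58, [C] = 1.15.
Kc = [C] / ([A]) = 0.727.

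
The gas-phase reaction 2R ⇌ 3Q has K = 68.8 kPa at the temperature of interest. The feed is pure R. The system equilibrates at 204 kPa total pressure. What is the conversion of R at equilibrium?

Let X = conversion of R (basis 1 mol R); extent of reaction ξ = 0.5X.
At extent ξ: n_R = 1 − X; n_Q = 1.5X.
Summing: n_T = 1 + 0.5X.
y_i = n_i/n_T, p_i = y_i·P. K = p_Q^3 / (p_R^2).
Setting this equal to 68.8 kPa and taking the physical root (0 < X < 1) gives X = 0.363.

X = 0.363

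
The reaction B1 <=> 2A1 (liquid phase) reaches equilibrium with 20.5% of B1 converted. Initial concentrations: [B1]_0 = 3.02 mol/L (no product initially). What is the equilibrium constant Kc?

Kc = 0.639 mol/L

Let X = conversion of B1.
Concentrations: [B1] = 3.02 − 3.02X; [A1] = 6.04X.
At X = 0.205: [B1] = 2.4, [A1] = 1.24.
Kc = [A1]^2 / ([B1]) = 0.639 mol/L.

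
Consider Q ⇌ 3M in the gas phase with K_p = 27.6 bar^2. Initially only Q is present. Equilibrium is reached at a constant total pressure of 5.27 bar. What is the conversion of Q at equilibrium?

Basis: 1 mol Q initially; let X = conversion of Q. Extent ξ = X.
At extent ξ: n_Q = 1 − X; n_M = 3X.
n_T = Σnᵢ = 1 + 2X.
Mole fractions y_i = n_i/n_T; K_p = p_M^3 / (p_Q) with p_i = y_i·P.
Equating to 27.6 bar^2 and solving on 0 < X < 1: X = 0.416.

X = 0.416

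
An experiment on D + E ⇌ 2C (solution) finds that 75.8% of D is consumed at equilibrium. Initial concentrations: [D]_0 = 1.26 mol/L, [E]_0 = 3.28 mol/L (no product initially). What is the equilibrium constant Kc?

Kc = 5.15

Let X = conversion of D.
Concentrations: [D] = 1.26 − 1.26X; [E] = 3.28 − 1.26X; [C] = 2.52X.
At X = 0.758: [D] = 0.305, [E] = 2.32, [C] = 1.91.
Kc = [C]^2 / ([D] [E]) = 5.15.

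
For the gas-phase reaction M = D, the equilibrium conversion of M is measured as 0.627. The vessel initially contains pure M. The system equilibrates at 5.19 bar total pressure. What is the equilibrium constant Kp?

Kp = 1.68

Take 1 mol M as basis and let X be its fractional conversion, so ξ = X.
Species balance: n_M = 1 − X; n_D = X.
n_T stays at 1 (no change in mole number).
At X = 0.627: n_M = 0.373, n_D = 0.627, n_T = 1.
p_i = (n_i/n_T)·P. Kp = p_D / (p_M) = 1.68.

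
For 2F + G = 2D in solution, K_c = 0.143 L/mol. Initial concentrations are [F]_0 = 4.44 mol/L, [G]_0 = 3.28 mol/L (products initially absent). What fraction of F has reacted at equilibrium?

X = 0.372

Let X = conversion of F; extent ξ = 4.44X/2 mol/L.
Concentrations: [F] = 4.44 − 4.44X; [G] = 3.28 − 2.22X; [D] = 4.44X.
K_c = [D]^2 / ([F]^2 [G]).
This equals 0.143 at X = 0.372 (the root in 0 < X < 1).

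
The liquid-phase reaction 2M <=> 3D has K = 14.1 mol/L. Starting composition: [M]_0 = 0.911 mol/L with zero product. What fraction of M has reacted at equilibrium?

Let X = conversion of M; extent ξ = 0.911X/2 mol/L.
Concentrations: [M] = 0.911 − 0.911X; [D] = 1.37X.
K = [D]^3 / ([M]^2).
This equals 14.1 at X = 0.717 (the root in 0 < X < 1).

X = 0.717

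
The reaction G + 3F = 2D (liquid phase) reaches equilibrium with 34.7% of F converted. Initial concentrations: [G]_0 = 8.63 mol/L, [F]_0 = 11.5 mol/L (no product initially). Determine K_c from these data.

Let X = conversion of F.
Concentrations: [G] = 8.63 − 3.83X; [F] = 11.5 − 11.5X; [D] = 7.67X.
At X = 0.347: [G] = 7.3, [F] = 7.51, [D] = 2.66.
K_c = [D]^2 / ([G] [F]^3) = 0.00229 (mol/L)^-2.

K_c = 0.00229 (mol/L)^-2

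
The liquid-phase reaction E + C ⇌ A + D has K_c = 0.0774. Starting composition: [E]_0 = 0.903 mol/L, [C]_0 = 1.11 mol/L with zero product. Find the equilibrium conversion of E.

X = 0.241

Let X = conversion of E; extent ξ = 0.903·X mol/L.
Concentrations: [E] = 0.903 − 0.903X; [C] = 1.11 − 0.903X; [A] = 0.903X; [D] = 0.903X.
K_c = [A] [D] / ([E] [C]).
Equating to 0.0774: the physical root is X = 0.241.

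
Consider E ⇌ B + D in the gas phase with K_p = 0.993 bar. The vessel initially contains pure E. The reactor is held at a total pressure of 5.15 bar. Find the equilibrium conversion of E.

X = 0.402

Let X = conversion of E (basis 1 mol E); extent of reaction ξ = X.
At extent ξ: n_E = 1 − X; n_B = X; n_D = X.
Total moles n_T = 1 + X.
With p_i = (n_i/n_T)P, K_p = p_B p_D / (p_E).
Setting this equal to 0.993 bar and taking the physical root (0 < X < 1) gives X = 0.402.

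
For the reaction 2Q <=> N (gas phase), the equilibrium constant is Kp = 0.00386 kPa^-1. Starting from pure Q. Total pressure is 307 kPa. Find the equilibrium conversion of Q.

Basis: 1 mol Q initially; let X = conversion of Q. Extent ξ = 0.5X.
Mole table: n_Q = 1 − X; n_N = 0.5X.
n_T = Σnᵢ = 1 − 0.5X.
Mole fractions y_i = n_i/n_T; Kp = p_N / (p_Q^2) with p_i = y_i·P.
Substituting and setting equal to 0.00386 kPa^-1 gives a polynomial in X; the root in (0,1) is X = 0.583.

X = 0.583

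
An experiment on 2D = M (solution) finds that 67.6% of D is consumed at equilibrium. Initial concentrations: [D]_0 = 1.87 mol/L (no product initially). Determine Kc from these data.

Kc = 1.72 L/mol

Let X = conversion of D.
Concentrations: [D] = 1.87 − 1.87X; [M] = 0.935X.
At X = 0.676: [D] = 0.606, [M] = 0.632.
Kc = [M] / ([D]^2) = 1.72 L/mol.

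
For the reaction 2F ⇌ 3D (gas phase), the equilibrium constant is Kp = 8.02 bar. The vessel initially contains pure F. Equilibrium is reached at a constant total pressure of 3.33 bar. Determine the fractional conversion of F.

X = 0.561

Take 1 mol F as basis and let X be its fractional conversion, so ξ = 0.5X.
Moles: n_F = 1 − X; n_D = 1.5X.
n_T = Σnᵢ = 1 + 0.5X.
Mole fractions y_i = n_i/n_T; Kp = p_D^3 / (p_F^2) with p_i = y_i·P.
This yields a degree-3 equation in X; solving on (0,1), X = 0.561.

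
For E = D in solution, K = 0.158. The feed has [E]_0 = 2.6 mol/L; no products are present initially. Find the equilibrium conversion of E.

Let X = conversion of E; extent ξ = 2.6·X mol/L.
Concentrations: [E] = 2.6 − 2.6X; [D] = 2.6X.
K = [D] / ([E]).
Solving K = 0.158 for X ∈ (0,1): X = 0.136.

X = 0.136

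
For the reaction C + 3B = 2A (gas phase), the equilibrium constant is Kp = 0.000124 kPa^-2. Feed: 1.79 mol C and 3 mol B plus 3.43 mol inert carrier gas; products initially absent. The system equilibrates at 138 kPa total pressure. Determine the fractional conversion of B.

X = 0.341

Basis: 3 mol B initially; let X = conversion of B. Extent ξ = X.
At extent ξ: n_C = 1.79 − X; n_B = 3 − 3X; n_A = 2X; n_I = 3.43 (inert).
Summing: n_T = 8.22 − 2X.
With p_i = (n_i/n_T)P, Kp = p_A^2 / (p_C p_B^3).
Equating to 0.000124 kPa^-2 and solving on 0 < X < 1: X = 0.341.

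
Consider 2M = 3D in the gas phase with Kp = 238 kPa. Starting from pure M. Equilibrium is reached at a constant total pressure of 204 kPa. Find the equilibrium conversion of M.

Let X = conversion of M (basis 1 mol M); extent of reaction ξ = 0.5X.
Moles: n_M = 1 − X; n_D = 1.5X.
Summing: n_T = 1 + 0.5X.
Mole fractions y_i = n_i/n_T; Kp = p_D^3 / (p_M^2) with p_i = y_i·P.
Setting this equal to 238 kPa and taking the physical root (0 < X < 1) gives X = 0.485.

X = 0.485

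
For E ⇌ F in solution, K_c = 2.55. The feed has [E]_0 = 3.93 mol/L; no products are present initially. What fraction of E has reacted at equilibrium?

Let X = conversion of E; extent ξ = 3.93·X mol/L.
Concentrations: [E] = 3.93 − 3.93X; [F] = 3.93X.
K_c = [F] / ([E]).
Setting equal to 2.55 and solving for X on (0,1) gives X = 0.718.

X = 0.718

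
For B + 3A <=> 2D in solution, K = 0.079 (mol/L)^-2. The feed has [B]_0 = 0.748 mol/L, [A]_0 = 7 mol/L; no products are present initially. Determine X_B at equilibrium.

X = 0.817

Let X = conversion of B; extent ξ = 0.748·X mol/L.
Concentrations: [B] = 0.748 − 0.748X; [A] = 7 − 2.24X; [D] = 1.5X.
K = [D]^2 / ([B] [A]^3).
Solving K = 0.079 for X ∈ (0,1): X = 0.817.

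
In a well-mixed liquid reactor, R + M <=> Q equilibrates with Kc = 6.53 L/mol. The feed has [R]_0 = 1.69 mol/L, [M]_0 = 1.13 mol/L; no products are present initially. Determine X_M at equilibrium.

Let X = conversion of M; extent ξ = 1.13·X mol/L.
Concentrations: [R] = 1.69 − 1.13X; [M] = 1.13 − 1.13X; [Q] = 1.13X.
Kc = [Q] / ([R] [M]).
Solving Kc = 6.53 for X ∈ (0,1): X = 0.831.

X = 0.831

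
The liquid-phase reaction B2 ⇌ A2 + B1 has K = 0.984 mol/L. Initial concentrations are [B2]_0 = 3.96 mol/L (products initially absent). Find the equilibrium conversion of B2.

Let X = conversion of B2; extent ξ = 3.96·X mol/L.
Concentrations: [B2] = 3.96 − 3.96X; [A2] = 3.96X; [B1] = 3.96X.
K = [A2] [B1] / ([B2]).
Solving K = 0.984 for X ∈ (0,1): X = 0.389.

X = 0.389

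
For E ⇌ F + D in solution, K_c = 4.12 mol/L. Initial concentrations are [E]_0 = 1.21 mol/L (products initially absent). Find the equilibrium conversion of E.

Let X = conversion of E; extent ξ = 1.21·X mol/L.
Concentrations: [E] = 1.21 − 1.21X; [F] = 1.21X; [D] = 1.21X.
K_c = [F] [D] / ([E]).
This equals 4.12 at X = 0.808 (the root in 0 < X < 1).

X = 0.808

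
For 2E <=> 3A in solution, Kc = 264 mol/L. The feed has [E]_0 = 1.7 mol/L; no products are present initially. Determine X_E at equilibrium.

X = 0.879

Let X = conversion of E; extent ξ = 1.7X/2 mol/L.
Concentrations: [E] = 1.7 − 1.7X; [A] = 2.55X.
Kc = [A]^3 / ([E]^2).
Equating to 264 mol/L: the physical root is X = 0.879.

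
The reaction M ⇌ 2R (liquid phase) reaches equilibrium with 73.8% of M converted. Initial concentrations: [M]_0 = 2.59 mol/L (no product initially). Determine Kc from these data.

Let X = conversion of M.
Concentrations: [M] = 2.59 − 2.59X; [R] = 5.18X.
At X = 0.738: [M] = 0.679, [R] = 3.82.
Kc = [R]^2 / ([M]) = 21.5 mol/L.

Kc = 21.5 mol/L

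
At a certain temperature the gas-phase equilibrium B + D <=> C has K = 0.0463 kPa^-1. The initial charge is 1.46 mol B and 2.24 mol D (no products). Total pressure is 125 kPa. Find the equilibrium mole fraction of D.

Let X = conversion of B (basis 1.46 mol B); extent of reaction ξ = 1.46X.
Moles: n_B = 1.46 − 1.46X; n_D = 2.24 − 1.46X; n_C = 1.46X.
Total moles n_T = 3.7 − 1.46X.
y_i = n_i/n_T, p_i = y_i·P. K = p_C / (p_B p_D).
Setting this equal to 0.0463 kPa^-1 and taking the physical root (0 < X < 1) gives X = 0.722.
Then n_D = 1.19, n_T = 2.65, so y_D = 0.448.

y_D = 0.448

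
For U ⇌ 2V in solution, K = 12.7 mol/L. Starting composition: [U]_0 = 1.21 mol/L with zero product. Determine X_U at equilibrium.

X = 0.773

Let X = conversion of U; extent ξ = 1.21·X mol/L.
Concentrations: [U] = 1.21 − 1.21X; [V] = 2.42X.
K = [V]^2 / ([U]).
Solving K = 12.7 for X ∈ (0,1): X = 0.773.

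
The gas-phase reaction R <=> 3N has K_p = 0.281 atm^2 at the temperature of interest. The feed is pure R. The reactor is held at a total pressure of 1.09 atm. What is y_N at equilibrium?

Basis: 1 mol R initially; let X = conversion of R. Extent ξ = X.
Mole table: n_R = 1 − X; n_N = 3X.
Summing: n_T = 1 + 2X.
y_i = n_i/n_T, p_i = y_i·P. K_p = p_N^3 / (p_R).
Substituting and setting equal to 0.281 atm^2 gives a polynomial in X; the root in (0,1) is X = 0.245.
Then n_N = 0.735, n_T = 1.49, so y_N = 0.493.

y_N = 0.493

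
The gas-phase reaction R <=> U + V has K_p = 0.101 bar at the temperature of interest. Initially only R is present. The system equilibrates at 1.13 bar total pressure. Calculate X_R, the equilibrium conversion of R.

X = 0.286

Let X = conversion of R (basis 1 mol R); extent of reaction ξ = X.
Mole table: n_R = 1 − X; n_U = X; n_V = X.
Total moles n_T = 1 + X.
y_i = n_i/n_T, p_i = y_i·P. K_p = p_U p_V / (p_R).
Equating to 0.101 bar and solving on 0 < X < 1: X = 0.286.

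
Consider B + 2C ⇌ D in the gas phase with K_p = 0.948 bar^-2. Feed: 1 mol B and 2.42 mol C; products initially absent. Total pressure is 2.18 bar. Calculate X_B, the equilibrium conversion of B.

Let X = conversion of B (basis 1 mol B); extent of reaction ξ = X.
Species balance: n_B = 1 − X; n_C = 2.42 − 2X; n_D = X.
n_T = Σnᵢ = 3.42 − 2X.
With p_i = (n_i/n_T)P, K_p = p_D / (p_B p_C^2).
This yields a degree-3 equation in X; solving on (0,1), X = 0.583.

X = 0.583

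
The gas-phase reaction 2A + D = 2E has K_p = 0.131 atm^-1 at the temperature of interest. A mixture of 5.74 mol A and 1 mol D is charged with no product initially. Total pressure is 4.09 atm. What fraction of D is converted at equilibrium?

Let X = conversion of D (basis 1 mol D); extent of reaction ξ = X.
Mole table: n_A = 5.74 − 2X; n_D = 1 − X; n_E = 2X.
Total moles n_T = 6.74 − X.
Mole fractions y_i = n_i/n_T; K_p = p_E^2 / (p_A^2 p_D) with p_i = y_i·P.
Setting this equal to 0.131 atm^-1 and taking the physical root (0 < X < 1) gives X = 0.495.

X = 0.495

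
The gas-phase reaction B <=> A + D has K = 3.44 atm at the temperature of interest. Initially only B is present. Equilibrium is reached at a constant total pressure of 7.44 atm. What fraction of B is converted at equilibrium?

Basis: 1 mol B initially; let X = conversion of B. Extent ξ = X.
At extent ξ: n_B = 1 − X; n_A = X; n_D = X.
Summing: n_T = 1 + X.
Mole fractions y_i = n_i/n_T; K = p_A p_D / (p_B) with p_i = y_i·P.
This yields a degree-2 equation in X; solving on (0,1), X = 0.562.

X = 0.562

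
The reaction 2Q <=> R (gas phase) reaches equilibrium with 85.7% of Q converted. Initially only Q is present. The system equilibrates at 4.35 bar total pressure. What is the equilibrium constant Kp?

Kp = 2.75 bar^-1

Let X = conversion of Q (basis 1 mol Q); extent of reaction ξ = 0.5X.
At extent ξ: n_Q = 1 − X; n_R = 0.5X.
Summing: n_T = 1 − 0.5X.
At X = 0.857: n_Q = 0.143, n_R = 0.428, n_T = 0.572.
p_i = (n_i/n_T)·P. Kp = p_R / (p_Q^2) = 2.75 bar^-1.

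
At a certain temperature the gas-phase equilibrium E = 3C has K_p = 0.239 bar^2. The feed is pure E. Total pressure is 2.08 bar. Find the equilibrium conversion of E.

Take 1 mol E as basis and let X be its fractional conversion, so ξ = X.
At extent ξ: n_E = 1 − X; n_C = 3X.
Total moles n_T = 1 + 2X.
y_i = n_i/n_T, p_i = y_i·P. K_p = p_C^3 / (p_E).
Equating to 0.239 bar^2 and solving on 0 < X < 1: X = 0.143.

X = 0.143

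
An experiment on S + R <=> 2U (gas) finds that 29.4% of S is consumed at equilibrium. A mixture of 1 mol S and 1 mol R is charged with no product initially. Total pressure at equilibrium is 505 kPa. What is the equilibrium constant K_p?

K_p = 0.694

Let X = conversion of S (basis 1 mol S); extent of reaction ξ = X.
Mole table: n_S = 1 − X; n_R = 1 − X; n_U = 2X.
Total moles n_T = 2 (Δν = 0, constant).
At X = 0.294: n_S = 0.706, n_R = 0.706, n_U = 0.588, n_T = 2.
p_i = (n_i/n_T)·P. K_p = p_U^2 / (p_S p_R) = 0.694.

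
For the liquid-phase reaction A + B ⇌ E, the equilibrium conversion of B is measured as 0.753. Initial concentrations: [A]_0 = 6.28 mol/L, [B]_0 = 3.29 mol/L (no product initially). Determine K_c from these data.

Let X = conversion of B.
Concentrations: [A] = 6.28 − 3.29X; [B] = 3.29 − 3.29X; [E] = 3.29X.
At X = 0.753: [A] = 3.8, [B] = 0.813, [E] = 2.48.
K_c = [E] / ([A] [B]) = 0.802 L/mol.

K_c = 0.802 L/mol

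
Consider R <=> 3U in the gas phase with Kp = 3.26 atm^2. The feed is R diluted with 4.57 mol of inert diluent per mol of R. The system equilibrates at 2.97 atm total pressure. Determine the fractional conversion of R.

X = 0.622

Let X = conversion of R (basis 1 mol R); extent of reaction ξ = X.
Moles: n_R = 1 − X; n_U = 3X; n_I = 4.57 (inert).
n_T = Σnᵢ = 5.57 + 2X.
Mole fractions y_i = n_i/n_T; Kp = p_U^3 / (p_R) with p_i = y_i·P.
Substituting and setting equal to 3.26 atm^2 gives a polynomial in X; the root in (0,1) is X = 0.622.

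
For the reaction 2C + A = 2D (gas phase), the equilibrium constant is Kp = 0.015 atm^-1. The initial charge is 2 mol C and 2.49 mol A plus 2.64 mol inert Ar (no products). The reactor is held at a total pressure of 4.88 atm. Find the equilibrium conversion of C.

X = 0.136

Let X = conversion of C (basis 2 mol C); extent of reaction ξ = X.
At extent ξ: n_C = 2 − 2X; n_A = 2.49 − X; n_D = 2X; n_I = 2.64 (inert).
Summing: n_T = 7.13 − X.
With p_i = (n_i/n_T)P, Kp = p_D^2 / (p_C^2 p_A).
This yields a degree-3 equation in X; solving on (0,1), X = 0.136.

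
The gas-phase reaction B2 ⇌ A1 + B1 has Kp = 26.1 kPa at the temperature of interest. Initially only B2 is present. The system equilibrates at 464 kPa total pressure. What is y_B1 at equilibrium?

y_B1 = 0.188

Basis: 1 mol B2 initially; let X = conversion of B2. Extent ξ = X.
Species balance: n_B2 = 1 − X; n_A1 = X; n_B1 = X.
Total moles n_T = 1 + X.
y_i = n_i/n_T, p_i = y_i·P. Kp = p_A1 p_B1 / (p_B2).
Equating to 26.1 kPa and solving on 0 < X < 1: X = 0.231.
Then n_B1 = 0.231, n_T = 1.23, so y_B1 = 0.188.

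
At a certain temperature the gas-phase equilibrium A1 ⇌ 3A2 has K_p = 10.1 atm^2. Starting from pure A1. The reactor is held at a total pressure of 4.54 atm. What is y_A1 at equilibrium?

Take 1 mol A1 as basis and let X be its fractional conversion, so ξ = X.
At extent ξ: n_A1 = 1 − X; n_A2 = 3X.
n_T = Σnᵢ = 1 + 2X.
Mole fractions y_i = n_i/n_T; K_p = p_A2^3 / (p_A1) with p_i = y_i·P.
Setting this equal to 10.1 atm^2 and taking the physical root (0 < X < 1) gives X = 0.322.
Then n_A1 = 0.678, n_T = 1.64, so y_A1 = 0.413.

y_A1 = 0.413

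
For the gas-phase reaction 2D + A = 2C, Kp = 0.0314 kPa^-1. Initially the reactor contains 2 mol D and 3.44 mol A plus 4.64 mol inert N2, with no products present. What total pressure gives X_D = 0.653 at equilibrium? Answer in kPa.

P = 381 kPa

Take 2 mol D as basis and let X be its fractional conversion, so ξ = X.
At extent ξ: n_D = 2 − 2X; n_A = 3.44 − X; n_C = 2X; n_I = 4.64 (inert).
n_T = Σnᵢ = 10.1 − X.
Kp = p_C^2 / (p_D^2 p_A) with p_i = (n_i/n_T)·P.
At X = 0.653: the mole-fraction product g(X) = Π y_i^ν_i = 11.98. Since Kp = g(X)·P^{-1}, P = (g/Kp)^(1/1) = (11.98/0.0314)^(1/1) = 381 kPa.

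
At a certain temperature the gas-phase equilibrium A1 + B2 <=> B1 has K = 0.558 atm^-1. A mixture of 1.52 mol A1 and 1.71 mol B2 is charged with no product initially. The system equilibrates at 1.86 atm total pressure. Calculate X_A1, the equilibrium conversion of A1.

X = 0.317

Basis: 1.52 mol A1 initially; let X = conversion of A1. Extent ξ = 1.52X.
Moles: n_A1 = 1.52 − 1.52X; n_B2 = 1.71 − 1.52X; n_B1 = 1.52X.
Summing: n_T = 3.23 − 1.52X.
With p_i = (n_i/n_T)P, K = p_B1 / (p_A1 p_B2).
This yields a degree-2 equation in X; solving on (0,1), X = 0.317.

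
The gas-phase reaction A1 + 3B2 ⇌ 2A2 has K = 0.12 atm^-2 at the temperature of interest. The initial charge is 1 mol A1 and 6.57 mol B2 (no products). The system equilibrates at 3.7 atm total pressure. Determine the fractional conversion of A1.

Let X = conversion of A1 (basis 1 mol A1); extent of reaction ξ = X.
Mole table: n_A1 = 1 − X; n_B2 = 6.57 − 3X; n_A2 = 2X.
Summing: n_T = 7.57 − 2X.
Mole fractions y_i = n_i/n_T; K = p_A2^2 / (p_A1 p_B2^3) with p_i = y_i·P.
This yields a degree-4 equation in X; solving on (0,1), X = 0.628.

X = 0.628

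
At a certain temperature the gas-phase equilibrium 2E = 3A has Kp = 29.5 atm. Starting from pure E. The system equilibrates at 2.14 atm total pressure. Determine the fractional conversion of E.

X = 0.734

Let X = conversion of E (basis 1 mol E); extent of reaction ξ = 0.5X.
Species balance: n_E = 1 − X; n_A = 1.5X.
n_T = Σnᵢ = 1 + 0.5X.
y_i = n_i/n_T, p_i = y_i·P. Kp = p_A^3 / (p_E^2).
Setting this equal to 29.5 atm and taking the physical root (0 < X < 1) gives X = 0.734.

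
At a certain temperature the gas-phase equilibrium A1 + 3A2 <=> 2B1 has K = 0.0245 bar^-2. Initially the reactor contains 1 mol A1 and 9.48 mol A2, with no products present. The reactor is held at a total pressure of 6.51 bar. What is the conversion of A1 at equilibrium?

X = 0.663

Basis: 1 mol A1 initially; let X = conversion of A1. Extent ξ = X.
At extent ξ: n_A1 = 1 − X; n_A2 = 9.48 − 3X; n_B1 = 2X.
n_T = Σnᵢ = 10.5 − 2X.
y_i = n_i/n_T, p_i = y_i·P. K = p_B1^2 / (p_A1 p_A2^3).
Equating to 0.0245 bar^-2 and solving on 0 < X < 1: X = 0.663.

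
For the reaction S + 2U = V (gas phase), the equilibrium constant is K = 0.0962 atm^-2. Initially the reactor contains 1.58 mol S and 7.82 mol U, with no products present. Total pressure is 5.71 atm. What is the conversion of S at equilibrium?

X = 0.659

Basis: 1.58 mol S initially; let X = conversion of S. Extent ξ = 1.58X.
Mole table: n_S = 1.58 − 1.58X; n_U = 7.82 − 3.16X; n_V = 1.58X.
n_T = Σnᵢ = 9.4 − 3.16X.
y_i = n_i/n_T, p_i = y_i·P. K = p_V / (p_S p_U^2).
This yields a degree-3 equation in X; solving on (0,1), X = 0.659.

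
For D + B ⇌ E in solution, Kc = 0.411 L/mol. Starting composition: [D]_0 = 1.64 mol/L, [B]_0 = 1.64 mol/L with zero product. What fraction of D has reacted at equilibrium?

Let X = conversion of D; extent ξ = 1.64·X mol/L.
Concentrations: [D] = 1.64 − 1.64X; [B] = 1.64 − 1.64X; [E] = 1.64X.
Kc = [E] / ([D] [B]).
Equating to 0.411 L/mol: the physical root is X = 0.316.

X = 0.316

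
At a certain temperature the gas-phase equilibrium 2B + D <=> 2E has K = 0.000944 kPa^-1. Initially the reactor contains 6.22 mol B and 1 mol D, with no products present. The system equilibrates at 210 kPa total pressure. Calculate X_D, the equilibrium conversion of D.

Take 1 mol D as basis and let X be its fractional conversion, so ξ = X.
Moles: n_B = 6.22 − 2X; n_D = 1 − X; n_E = 2X.
Summing: n_T = 7.22 − X.
y_i = n_i/n_T, p_i = y_i·P. K = p_E^2 / (p_B^2 p_D).
Equating to 0.000944 kPa^-1 and solving on 0 < X < 1: X = 0.370.

X = 0.370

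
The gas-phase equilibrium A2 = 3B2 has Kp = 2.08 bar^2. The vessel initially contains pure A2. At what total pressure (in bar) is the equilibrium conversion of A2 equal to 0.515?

P = 1.06 bar

Let X = conversion of A2 (basis 1 mol A2); extent of reaction ξ = X.
Species balance: n_A2 = 1 − X; n_B2 = 3X.
Total moles n_T = 1 + 2X.
Kp = p_B2^3 / (p_A2) with p_i = (n_i/n_T)·P.
At X = 0.515: the mole-fraction product g(X) = Π y_i^ν_i = 1.845. Since Kp = g(X)·P^{2}, P = (Kp/g)^(1/2) = (2.08/1.845)^(1/2) = 1.06 bar.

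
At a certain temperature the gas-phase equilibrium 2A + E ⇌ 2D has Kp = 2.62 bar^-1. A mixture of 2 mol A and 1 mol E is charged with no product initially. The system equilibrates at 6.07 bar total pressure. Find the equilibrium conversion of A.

X = 0.616

Let X = conversion of A (basis 2 mol A); extent of reaction ξ = X.
At extent ξ: n_A = 2 − 2X; n_E = 1 − X; n_D = 2X.
Total moles n_T = 3 − X.
With p_i = (n_i/n_T)P, Kp = p_D^2 / (p_A^2 p_E).
Equating to 2.62 bar^-1 and solving on 0 < X < 1: X = 0.616.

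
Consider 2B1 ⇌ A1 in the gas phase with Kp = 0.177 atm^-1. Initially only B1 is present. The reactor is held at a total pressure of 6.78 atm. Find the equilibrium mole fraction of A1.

y_A1 = 0.413

Take 1 mol B1 as basis and let X be its fractional conversion, so ξ = 0.5X.
At extent ξ: n_B1 = 1 − X; n_A1 = 0.5X.
Total moles n_T = 1 − 0.5X.
y_i = n_i/n_T, p_i = y_i·P. Kp = p_A1 / (p_B1^2).
Substituting and setting equal to 0.177 atm^-1 gives a polynomial in X; the root in (0,1) is X = 0.585.
Then n_A1 = 0.292, n_T = 0.708, so y_A1 = 0.413.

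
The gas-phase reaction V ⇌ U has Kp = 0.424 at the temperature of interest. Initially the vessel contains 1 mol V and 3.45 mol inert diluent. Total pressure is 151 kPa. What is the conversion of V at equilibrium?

X = 0.298

Basis: 1 mol V initially; let X = conversion of V. Extent ξ = X.
Moles: n_V = 1 − X; n_U = X; n_I = 3.45 (inert).
n_T stays at 4.45 (no change in mole number).
With p_i = (n_i/n_T)P, Kp = p_U / (p_V).
Substituting and setting equal to 0.424 gives a polynomial in X; the root in (0,1) is X = 0.298.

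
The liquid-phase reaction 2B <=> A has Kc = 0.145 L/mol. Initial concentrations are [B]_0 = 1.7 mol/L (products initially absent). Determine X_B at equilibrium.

Let X = conversion of B; extent ξ = 1.7X/2 mol/L.
Concentrations: [B] = 1.7 − 1.7X; [A] = 0.85X.
Kc = [A] / ([B]^2).
Equating to 0.145 L/mol: the physical root is X = 0.266.

X = 0.266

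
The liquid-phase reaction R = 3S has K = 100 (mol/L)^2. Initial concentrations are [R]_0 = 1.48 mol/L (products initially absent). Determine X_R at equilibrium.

X = 0.750

Let X = conversion of R; extent ξ = 1.48·X mol/L.
Concentrations: [R] = 1.48 − 1.48X; [S] = 4.44X.
K = [S]^3 / ([R]).
Solving K = 100 for X ∈ (0,1): X = 0.750.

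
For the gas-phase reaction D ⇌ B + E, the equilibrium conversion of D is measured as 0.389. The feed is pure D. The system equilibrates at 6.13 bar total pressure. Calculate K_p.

K_p = 1.09 bar

Take 1 mol D as basis and let X be its fractional conversion, so ξ = X.
Moles: n_D = 1 − X; n_B = X; n_E = X.
Summing: n_T = 1 + X.
At X = 0.389: n_D = 0.611, n_B = 0.389, n_E = 0.389, n_T = 1.39.
p_i = (n_i/n_T)·P. K_p = p_B p_E / (p_D) = 1.09 bar.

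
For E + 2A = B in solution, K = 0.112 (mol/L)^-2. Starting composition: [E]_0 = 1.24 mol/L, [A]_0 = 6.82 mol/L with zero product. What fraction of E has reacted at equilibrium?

X = 0.736

Let X = conversion of E; extent ξ = 1.24·X mol/L.
Concentrations: [E] = 1.24 − 1.24X; [A] = 6.82 − 2.48X; [B] = 1.24X.
K = [B] / ([E] [A]^2).
This equals 0.112 at X = 0.736 (the root in 0 < X < 1).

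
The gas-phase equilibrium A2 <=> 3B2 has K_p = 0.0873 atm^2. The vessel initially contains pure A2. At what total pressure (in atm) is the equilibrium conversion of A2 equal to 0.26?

Let X = conversion of A2 (basis 1 mol A2); extent of reaction ξ = X.
At extent ξ: n_A2 = 1 − X; n_B2 = 3X.
Total moles n_T = 1 + 2X.
K_p = p_B2^3 / (p_A2) with p_i = (n_i/n_T)·P.
At X = 0.26: the mole-fraction product g(X) = Π y_i^ν_i = 0.2776. Since K_p = g(X)·P^{2}, P = (K_p/g)^(1/2) = (0.0873/0.2776)^(1/2) = 0.561 atm.

P = 0.561 atm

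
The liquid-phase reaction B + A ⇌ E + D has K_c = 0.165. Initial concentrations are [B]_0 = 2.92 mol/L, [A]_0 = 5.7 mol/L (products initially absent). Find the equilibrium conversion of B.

X = 0.394

Let X = conversion of B; extent ξ = 2.92·X mol/L.
Concentrations: [B] = 2.92 − 2.92X; [A] = 5.7 − 2.92X; [E] = 2.92X; [D] = 2.92X.
K_c = [E] [D] / ([B] [A]).
Equating to 0.165: the physical root is X = 0.394.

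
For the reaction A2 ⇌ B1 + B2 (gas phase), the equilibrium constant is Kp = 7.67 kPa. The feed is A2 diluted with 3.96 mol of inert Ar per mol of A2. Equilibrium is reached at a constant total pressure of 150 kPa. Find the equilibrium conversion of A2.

X = 0.404

Take 1 mol A2 as basis and let X be its fractional conversion, so ξ = X.
Moles: n_A2 = 1 − X; n_B1 = X; n_B2 = X; n_I = 3.96 (inert).
Summing: n_T = 4.96 + X.
With p_i = (n_i/n_T)P, Kp = p_B1 p_B2 / (p_A2).
Setting this equal to 7.67 kPa and taking the physical root (0 < X < 1) gives X = 0.404.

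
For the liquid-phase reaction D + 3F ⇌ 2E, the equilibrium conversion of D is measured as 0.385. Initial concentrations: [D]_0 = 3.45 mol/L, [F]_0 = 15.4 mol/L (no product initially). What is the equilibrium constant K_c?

K_c = 0.00224 (mol/L)^-2

Let X = conversion of D.
Concentrations: [D] = 3.45 − 3.45X; [F] = 15.4 − 10.4X; [E] = 6.9X.
At X = 0.385: [D] = 2.12, [F] = 11.4, [E] = 2.66.
K_c = [E]^2 / ([D] [F]^3) = 0.00224 (mol/L)^-2.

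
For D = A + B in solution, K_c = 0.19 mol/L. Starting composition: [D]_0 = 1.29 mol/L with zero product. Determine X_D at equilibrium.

X = 0.317

Let X = conversion of D; extent ξ = 1.29·X mol/L.
Concentrations: [D] = 1.29 − 1.29X; [A] = 1.29X; [B] = 1.29X.
K_c = [A] [B] / ([D]).
Equating to 0.19 mol/L: the physical root is X = 0.317.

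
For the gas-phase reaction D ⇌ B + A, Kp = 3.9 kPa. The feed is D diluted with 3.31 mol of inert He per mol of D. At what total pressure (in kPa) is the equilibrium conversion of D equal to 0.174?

P = 477 kPa

Take 1 mol D as basis and let X be its fractional conversion, so ξ = X.
Moles: n_D = 1 − X; n_B = X; n_A = X; n_I = 3.31 (inert).
n_T = Σnᵢ = 4.31 + X.
Kp = p_B p_A / (p_D) with p_i = (n_i/n_T)·P.
At X = 0.174: the mole-fraction product g(X) = Π y_i^ν_i = 0.008174. Since Kp = g(X)·P^{1}, P = (Kp/g)^(1/1) = (3.9/0.008174)^(1/1) = 477 kPa.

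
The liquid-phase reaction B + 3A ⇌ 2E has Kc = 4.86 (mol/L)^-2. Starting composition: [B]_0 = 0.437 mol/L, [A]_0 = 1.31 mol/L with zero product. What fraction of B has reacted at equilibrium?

X = 0.536

Let X = conversion of B; extent ξ = 0.437·X mol/L.
Concentrations: [B] = 0.437 − 0.437X; [A] = 1.31 − 1.31X; [E] = 0.874X.
Kc = [E]^2 / ([B] [A]^3).
Setting equal to 4.86 and solving for X on (0,1) gives X = 0.536.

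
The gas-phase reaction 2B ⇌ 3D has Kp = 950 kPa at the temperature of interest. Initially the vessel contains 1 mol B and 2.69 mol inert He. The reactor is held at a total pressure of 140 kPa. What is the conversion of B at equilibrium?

Let X = conversion of B (basis 1 mol B); extent of reaction ξ = 0.5X.
Mole table: n_B = 1 − X; n_D = 1.5X; n_I = 2.69 (inert).
Total moles n_T = 3.69 + 0.5X.
With p_i = (n_i/n_T)P, Kp = p_D^3 / (p_B^2).
Substituting and setting equal to 950 kPa gives a polynomial in X; the root in (0,1) is X = 0.766.

X = 0.766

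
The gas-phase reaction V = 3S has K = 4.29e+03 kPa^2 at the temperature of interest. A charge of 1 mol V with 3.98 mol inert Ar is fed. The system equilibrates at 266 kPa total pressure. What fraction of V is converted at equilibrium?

Basis: 1 mol V initially; let X = conversion of V. Extent ξ = X.
At extent ξ: n_V = 1 − X; n_S = 3X; n_I = 3.98 (inert).
n_T = Σnᵢ = 4.98 + 2X.
With p_i = (n_i/n_T)P, K = p_S^3 / (p_V).
Equating to 4.29e+03 kPa^2 and solving on 0 < X < 1: X = 0.360.

X = 0.360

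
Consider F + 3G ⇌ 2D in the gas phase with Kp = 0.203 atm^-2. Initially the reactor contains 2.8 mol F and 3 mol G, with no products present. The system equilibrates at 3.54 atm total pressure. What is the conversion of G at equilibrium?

X = 0.484

Take 3 mol G as basis and let X be its fractional conversion, so ξ = X.
At extent ξ: n_F = 2.8 − X; n_G = 3 − 3X; n_D = 2X.
Summing: n_T = 5.8 − 2X.
y_i = n_i/n_T, p_i = y_i·P. Kp = p_D^2 / (p_F p_G^3).
Equating to 0.203 atm^-2 and solving on 0 < X < 1: X = 0.484.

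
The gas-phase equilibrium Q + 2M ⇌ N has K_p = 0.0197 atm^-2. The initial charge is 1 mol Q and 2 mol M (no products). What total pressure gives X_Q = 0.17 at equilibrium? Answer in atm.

Basis: 1 mol Q initially; let X = conversion of Q. Extent ξ = X.
Moles: n_Q = 1 − X; n_M = 2 − 2X; n_N = X.
Total moles n_T = 3 − 2X.
K_p = p_N / (p_Q p_M^2) with p_i = (n_i/n_T)·P.
At X = 0.17: the mole-fraction product g(X) = Π y_i^ν_i = 0.5259. Since K_p = g(X)·P^{-2}, P = (g/K_p)^(1/2) = (0.5259/0.0197)^(1/2) = 5.17 atm.

P = 5.17 atm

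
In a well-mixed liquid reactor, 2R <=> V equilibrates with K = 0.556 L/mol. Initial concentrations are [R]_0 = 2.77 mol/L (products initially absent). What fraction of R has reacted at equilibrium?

Let X = conversion of R; extent ξ = 2.77X/2 mol/L.
Concentrations: [R] = 2.77 − 2.77X; [V] = 1.39X.
K = [V] / ([R]^2).
Setting equal to 0.556 and solving for X on (0,1) gives X = 0.570.

X = 0.570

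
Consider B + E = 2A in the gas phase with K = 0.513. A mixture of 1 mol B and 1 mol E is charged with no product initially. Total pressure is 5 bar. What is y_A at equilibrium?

y_A = 0.264

Take 1 mol B as basis and let X be its fractional conversion, so ξ = X.
Mole table: n_B = 1 − X; n_E = 1 − X; n_A = 2X.
Since Δν = 0, n_T = 2 throughout.
With p_i = (n_i/n_T)P, K = p_A^2 / (p_B p_E).
Setting this equal to 0.513 and taking the physical root (0 < X < 1) gives X = 0.264.
Then n_A = 0.527, n_T = 2, so y_A = 0.264.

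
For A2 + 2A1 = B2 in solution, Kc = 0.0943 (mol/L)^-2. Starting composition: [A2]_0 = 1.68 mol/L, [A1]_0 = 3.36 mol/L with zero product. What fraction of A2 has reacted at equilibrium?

Let X = conversion of A2; extent ξ = 1.68·X mol/L.
Concentrations: [A2] = 1.68 − 1.68X; [A1] = 3.36 − 3.36X; [B2] = 1.68X.
Kc = [B2] / ([A2] [A1]^2).
Solving Kc = 0.0943 for X ∈ (0,1): X = 0.326.

X = 0.326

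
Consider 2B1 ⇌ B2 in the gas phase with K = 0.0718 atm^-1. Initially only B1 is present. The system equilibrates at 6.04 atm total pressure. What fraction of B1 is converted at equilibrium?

Let X = conversion of B1 (basis 1 mol B1); extent of reaction ξ = 0.5X.
Mole table: n_B1 = 1 − X; n_B2 = 0.5X.
Summing: n_T = 1 − 0.5X.
Mole fractions y_i = n_i/n_T; K = p_B2 / (p_B1^2) with p_i = y_i·P.
Setting this equal to 0.0718 atm^-1 and taking the physical root (0 < X < 1) gives X = 0.395.

X = 0.395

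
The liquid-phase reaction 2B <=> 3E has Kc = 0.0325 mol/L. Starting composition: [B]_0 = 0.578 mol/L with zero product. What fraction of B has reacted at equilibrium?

Let X = conversion of B; extent ξ = 0.578X/2 mol/L.
Concentrations: [B] = 0.578 − 0.578X; [E] = 0.867X.
Kc = [E]^3 / ([B]^2).
This equals 0.0325 at X = 0.217 (the root in 0 < X < 1).

X = 0.217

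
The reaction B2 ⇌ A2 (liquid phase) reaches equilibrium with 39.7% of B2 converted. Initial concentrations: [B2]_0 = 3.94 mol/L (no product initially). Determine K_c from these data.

K_c = 0.658

Let X = conversion of B2.
Concentrations: [B2] = 3.94 − 3.94X; [A2] = 3.94X.
At X = 0.397: [B2] = 2.38, [A2] = 1.56.
K_c = [A2] / ([B2]) = 0.658.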